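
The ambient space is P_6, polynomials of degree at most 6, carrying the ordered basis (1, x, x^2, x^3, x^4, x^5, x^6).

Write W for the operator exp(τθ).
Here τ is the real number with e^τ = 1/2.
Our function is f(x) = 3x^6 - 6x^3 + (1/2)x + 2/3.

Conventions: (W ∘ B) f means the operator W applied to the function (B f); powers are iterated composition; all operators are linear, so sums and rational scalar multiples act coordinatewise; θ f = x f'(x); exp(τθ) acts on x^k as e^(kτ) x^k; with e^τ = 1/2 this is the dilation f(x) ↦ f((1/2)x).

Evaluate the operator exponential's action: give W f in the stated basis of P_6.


the image equals g(x) = (3/64)x^6 - (3/4)x^3 + (1/4)x + 2/3

exp(τθ) x^k = e^(kτ) x^k; with e^τ = 1/2 this sends x^k to (1/2)^k x^k
x ↦ 1/2 x
x^3 ↦ 1/8 x^3
x^6 ↦ 1/64 x^6
applying this coordinatewise to f: exp(τθ) f = (3/64)x^6 - (3/4)x^3 + (1/4)x + 2/3


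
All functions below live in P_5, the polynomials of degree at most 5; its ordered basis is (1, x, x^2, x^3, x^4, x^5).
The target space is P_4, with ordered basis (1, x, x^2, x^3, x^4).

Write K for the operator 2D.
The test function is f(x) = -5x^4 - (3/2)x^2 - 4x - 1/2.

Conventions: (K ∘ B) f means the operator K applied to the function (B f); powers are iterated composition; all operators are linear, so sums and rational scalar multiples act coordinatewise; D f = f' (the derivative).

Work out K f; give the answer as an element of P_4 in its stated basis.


D f = -20x^3 - 3x - 4
(2D) f = -40x^3 - 6x - 8

the image equals g(x) = -40x^3 - 6x - 8


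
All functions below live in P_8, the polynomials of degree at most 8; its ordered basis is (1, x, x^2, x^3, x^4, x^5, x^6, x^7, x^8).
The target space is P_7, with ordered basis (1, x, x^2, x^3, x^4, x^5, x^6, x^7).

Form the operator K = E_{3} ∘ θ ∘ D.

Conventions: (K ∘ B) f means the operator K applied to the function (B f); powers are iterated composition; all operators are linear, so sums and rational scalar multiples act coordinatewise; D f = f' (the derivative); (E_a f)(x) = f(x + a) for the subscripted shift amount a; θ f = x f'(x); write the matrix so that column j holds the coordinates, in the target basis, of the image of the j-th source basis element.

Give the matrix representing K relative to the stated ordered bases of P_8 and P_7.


image of 1: 0
image of x: 0
image of x^2: 2x + 6
image of x^3: 6x^2 + 36x + 54
image of x^4: 12x^3 + 108x^2 + 324x + 324
image of x^5: 20x^4 + 240x^3 + 1080x^2 + 2160x + 1620
image of x^6: 30x^5 + 450x^4 + 2700x^3 + 8100x^2 + 12150x + 7290
image of x^7: 42x^6 + 756x^5 + 5670x^4 + 22680x^3 + 51030x^2 + 61236x + 30618
image of x^8: 56x^7 + 1176x^6 + 10584x^5 + 52920x^4 + 158760x^3 + 285768x^2 + 285768x + 122472
each image's coordinates form column j of the matrix

the matrix is [[0, 0, 6, 54, 324, 1620, 7290, 30618, 122472]; [0, 0, 2, 36, 324, 2160, 12150, 61236, 285768]; [0, 0, 0, 6, 108, 1080, 8100, 51030, 285768]; [0, 0, 0, 0, 12, 240, 2700, 22680, 158760]; [0, 0, 0, 0, 0, 20, 450, 5670, 52920]; [0, 0, 0, 0, 0, 0, 30, 756, 10584]; [0, 0, 0, 0, 0, 0, 0, 42, 1176]; [0, 0, 0, 0, 0, 0, 0, 0, 56]] (rows listed top to bottom)


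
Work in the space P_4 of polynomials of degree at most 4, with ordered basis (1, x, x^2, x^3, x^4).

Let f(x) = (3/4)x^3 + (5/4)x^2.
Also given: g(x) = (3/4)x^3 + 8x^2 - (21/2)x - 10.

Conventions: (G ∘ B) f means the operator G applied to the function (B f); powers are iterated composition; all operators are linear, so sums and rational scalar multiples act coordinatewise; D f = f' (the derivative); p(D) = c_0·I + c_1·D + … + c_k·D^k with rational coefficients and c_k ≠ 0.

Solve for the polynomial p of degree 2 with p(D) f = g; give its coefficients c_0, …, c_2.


D^0 f = (3/4)x^3 + (5/4)x^2
D^1 f = (9/4)x^2 + (5/2)x
D^2 f = (9/2)x + 5/2
matching coefficients of g against c_0 f + c_1 Df + … from the top degree down determines the c_i
solution: c_0 = 1, c_1 = 3, c_2 = -4

c_0 = 1, c_1 = 3, c_2 = -4


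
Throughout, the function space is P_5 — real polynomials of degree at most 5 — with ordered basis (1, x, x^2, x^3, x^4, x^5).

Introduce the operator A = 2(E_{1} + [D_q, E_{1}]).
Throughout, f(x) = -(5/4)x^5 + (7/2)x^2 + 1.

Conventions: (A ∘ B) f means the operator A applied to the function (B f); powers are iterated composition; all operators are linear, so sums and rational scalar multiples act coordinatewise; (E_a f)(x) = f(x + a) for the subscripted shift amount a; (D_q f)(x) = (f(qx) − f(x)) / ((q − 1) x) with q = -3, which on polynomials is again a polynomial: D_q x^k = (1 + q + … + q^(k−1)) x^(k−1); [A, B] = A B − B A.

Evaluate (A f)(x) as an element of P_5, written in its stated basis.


g(x) = -(5/2)x^5 - (25/2)x^4 + 835x^3 + 722x^2 + (1323/2)x + 349/2

E_{1} f = -(5/4)x^5 - (25/4)x^4 - (25/2)x^3 - 9x^2 + (3/4)x + 13/4
E_{1} f = -(5/4)x^5 - (25/4)x^4 - (25/2)x^3 - 9x^2 + (3/4)x + 13/4
D_q E_{1} f = -(305/4)x^4 + 125x^3 - (175/2)x^2 + 18x + 3/4
D_q f = -(305/4)x^4 - 7x
E_{1} D_q f = -(305/4)x^4 - 305x^3 - (915/2)x^2 - 312x - 333/4
[D_q, E_{1}] f = 430x^3 + 370x^2 + 330x + 84
(E_{1} + [D_q, E_{1}]) f = -(5/4)x^5 - (25/4)x^4 + (835/2)x^3 + 361x^2 + (1323/4)x + 349/4
(2(E_{1} + [D_q, E_{1}])) f = -(5/2)x^5 - (25/2)x^4 + 835x^3 + 722x^2 + (1323/2)x + 349/2


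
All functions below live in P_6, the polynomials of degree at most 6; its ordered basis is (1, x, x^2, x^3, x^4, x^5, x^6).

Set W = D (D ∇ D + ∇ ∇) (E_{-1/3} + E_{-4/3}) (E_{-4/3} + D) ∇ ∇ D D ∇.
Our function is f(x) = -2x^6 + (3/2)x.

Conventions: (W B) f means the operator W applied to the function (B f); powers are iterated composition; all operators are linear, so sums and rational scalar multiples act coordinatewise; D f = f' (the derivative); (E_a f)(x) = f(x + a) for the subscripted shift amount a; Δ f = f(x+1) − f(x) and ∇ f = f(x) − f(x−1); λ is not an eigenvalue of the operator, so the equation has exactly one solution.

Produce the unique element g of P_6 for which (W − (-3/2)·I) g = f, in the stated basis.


write g with unknown coordinates in the stated basis and equate coefficients in (W − (-3/2)·I) g = f
solving from the highest basis element down gives g = -(4/3)x^6 + x
check: W g = 0
so W g − (-3/2)·g = -2x^6 + (3/2)x = f ✓

the image equals g(x) = -(4/3)x^6 + x


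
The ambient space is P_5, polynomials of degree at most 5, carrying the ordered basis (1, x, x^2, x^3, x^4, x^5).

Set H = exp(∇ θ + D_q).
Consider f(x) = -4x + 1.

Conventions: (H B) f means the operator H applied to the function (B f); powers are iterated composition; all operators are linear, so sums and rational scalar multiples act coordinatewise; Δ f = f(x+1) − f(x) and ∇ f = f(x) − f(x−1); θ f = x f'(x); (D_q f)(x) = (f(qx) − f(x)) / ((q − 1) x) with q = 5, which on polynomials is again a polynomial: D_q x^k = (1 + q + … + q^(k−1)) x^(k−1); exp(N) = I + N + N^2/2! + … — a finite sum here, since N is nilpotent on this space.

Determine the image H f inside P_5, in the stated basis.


order-1 term: -8
the series for exp(∇ θ + D_q) f terminates at order 1
exp(∇ θ + D_q) f = -4x - 7

the image equals g(x) = -4x - 7


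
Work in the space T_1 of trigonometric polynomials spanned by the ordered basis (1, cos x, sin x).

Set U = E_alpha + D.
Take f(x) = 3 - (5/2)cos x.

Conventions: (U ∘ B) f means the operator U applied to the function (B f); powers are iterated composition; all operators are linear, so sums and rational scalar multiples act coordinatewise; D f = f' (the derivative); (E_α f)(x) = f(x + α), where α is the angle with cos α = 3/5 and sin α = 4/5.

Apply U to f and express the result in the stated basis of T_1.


g(x) = 3 - (3/2)cos x + (9/2)sin x

E_alpha f = 3 - (3/2)cos x + 2sin x
D f = (5/2)sin x
(E_alpha + D) f = 3 - (3/2)cos x + (9/2)sin x


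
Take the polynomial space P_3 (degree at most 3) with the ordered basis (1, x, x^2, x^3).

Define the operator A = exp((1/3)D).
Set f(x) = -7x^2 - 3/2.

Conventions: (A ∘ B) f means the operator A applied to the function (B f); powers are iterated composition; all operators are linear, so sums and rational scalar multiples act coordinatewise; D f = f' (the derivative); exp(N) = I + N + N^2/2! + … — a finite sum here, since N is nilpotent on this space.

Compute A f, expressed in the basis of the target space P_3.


order-1 term: -(14/3)x
order-2 term: -7/9
the series for exp((1/3)D) f terminates at order 2
exp((1/3)D) f = -7x^2 - (14/3)x - 41/18

the result is g(x) = -7x^2 - (14/3)x - 41/18


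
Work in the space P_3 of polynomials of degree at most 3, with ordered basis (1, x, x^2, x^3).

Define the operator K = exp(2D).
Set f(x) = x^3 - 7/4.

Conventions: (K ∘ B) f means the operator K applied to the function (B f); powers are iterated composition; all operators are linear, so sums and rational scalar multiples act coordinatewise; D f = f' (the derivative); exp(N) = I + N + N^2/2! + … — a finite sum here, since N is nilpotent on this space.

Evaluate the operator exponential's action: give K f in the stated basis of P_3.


order-1 term: 6x^2
order-2 term: 12x
order-3 term: 8
the series for exp(2D) f terminates at order 3
exp(2D) f = x^3 + 6x^2 + 12x + 25/4

the image equals g(x) = x^3 + 6x^2 + 12x + 25/4


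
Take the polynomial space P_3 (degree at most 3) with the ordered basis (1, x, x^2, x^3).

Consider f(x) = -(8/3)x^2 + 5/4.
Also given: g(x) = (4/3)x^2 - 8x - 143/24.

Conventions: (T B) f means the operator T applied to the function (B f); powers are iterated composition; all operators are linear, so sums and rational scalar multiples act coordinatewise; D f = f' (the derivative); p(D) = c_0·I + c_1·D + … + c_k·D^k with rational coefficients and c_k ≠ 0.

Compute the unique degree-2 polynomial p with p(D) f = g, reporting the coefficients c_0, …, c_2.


p(D) = -(1/2)·I + (3/2)·D + D^2, i.e. c_0 = -1/2, c_1 = 3/2, c_2 = 1

D^0 f = -(8/3)x^2 + 5/4
D^1 f = -(16/3)x
D^2 f = -16/3
matching coefficients of g against c_0 f + c_1 Df + … from the top degree down determines the c_i
solution: c_0 = -1/2, c_1 = 3/2, c_2 = 1


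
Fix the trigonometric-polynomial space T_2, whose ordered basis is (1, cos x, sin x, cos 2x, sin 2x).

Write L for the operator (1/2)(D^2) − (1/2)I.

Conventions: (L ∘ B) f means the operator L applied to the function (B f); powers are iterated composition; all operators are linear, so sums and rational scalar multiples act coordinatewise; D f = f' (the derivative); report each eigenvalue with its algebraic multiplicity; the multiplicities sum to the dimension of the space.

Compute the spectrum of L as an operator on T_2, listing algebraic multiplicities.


image of 1: -1/2
image of cos x: -cos x
image of sin x: -sin x
image of cos 2x: -(5/2)cos 2x
image of sin 2x: -(5/2)sin 2x
the matrix is diagonal; its diagonal is (-1/2, -1, -1, -5/2, -5/2)
for a triangular matrix the eigenvalues are the diagonal entries, with algebraic multiplicity their repetition count

λ = -5/2 (multiplicity 2), λ = -1 (multiplicity 2), λ = -1/2 (multiplicity 1)


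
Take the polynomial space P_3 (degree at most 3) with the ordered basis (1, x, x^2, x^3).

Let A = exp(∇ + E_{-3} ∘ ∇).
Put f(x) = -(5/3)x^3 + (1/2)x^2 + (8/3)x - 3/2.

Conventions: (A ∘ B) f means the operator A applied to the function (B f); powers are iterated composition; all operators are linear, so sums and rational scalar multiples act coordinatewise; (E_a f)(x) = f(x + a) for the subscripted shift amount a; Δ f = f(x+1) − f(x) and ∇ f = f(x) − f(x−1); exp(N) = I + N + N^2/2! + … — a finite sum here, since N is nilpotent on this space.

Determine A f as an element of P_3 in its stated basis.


the result is g(x) = -(5/3)x^3 - (19/2)x^2 + (74/3)x + 31/6

order-1 term: -10x^2 + 42x - 62
order-2 term: -20x + 82
order-3 term: -40/3
the series for exp(∇ + E_{-3} ∘ ∇) f terminates at order 3
exp(∇ + E_{-3} ∘ ∇) f = -(5/3)x^3 - (19/2)x^2 + (74/3)x + 31/6


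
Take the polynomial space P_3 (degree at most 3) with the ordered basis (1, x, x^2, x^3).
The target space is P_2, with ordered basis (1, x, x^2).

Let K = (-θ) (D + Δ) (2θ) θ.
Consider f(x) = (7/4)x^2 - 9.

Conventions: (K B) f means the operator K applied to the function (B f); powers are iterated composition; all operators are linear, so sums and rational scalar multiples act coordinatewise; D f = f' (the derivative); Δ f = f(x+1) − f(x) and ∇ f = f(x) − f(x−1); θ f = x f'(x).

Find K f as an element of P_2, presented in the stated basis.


θ f = (7/2)x^2
θ θ f = 7x^2
(2θ) θ f = 14x^2
D (2θ) θ f = 28x
Δ (2θ) θ f = 28x + 14
(D + Δ) (2θ) θ f = 56x + 14
θ (D + Δ) (2θ) θ f = 56x
(-θ) (D + Δ) (2θ) θ f = -56x

the image equals g(x) = -56x


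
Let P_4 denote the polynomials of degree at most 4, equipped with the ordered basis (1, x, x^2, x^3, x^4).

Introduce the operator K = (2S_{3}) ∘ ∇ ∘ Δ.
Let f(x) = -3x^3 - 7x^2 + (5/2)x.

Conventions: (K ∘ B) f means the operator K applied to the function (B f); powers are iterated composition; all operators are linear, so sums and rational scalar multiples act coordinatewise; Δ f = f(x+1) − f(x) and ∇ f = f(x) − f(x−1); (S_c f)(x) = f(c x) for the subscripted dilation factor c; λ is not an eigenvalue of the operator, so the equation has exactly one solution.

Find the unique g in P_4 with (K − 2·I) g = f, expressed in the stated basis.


write g with unknown coordinates in the stated basis and equate coefficients in (K − 2·I) g = f
solving from the highest basis element down gives g = (3/2)x^3 + (7/2)x^2 + (103/4)x + 7
check: K g = 54x + 14
so K g − 2·g = -3x^3 - 7x^2 + (5/2)x = f ✓

the result is g(x) = (3/2)x^3 + (7/2)x^2 + (103/4)x + 7


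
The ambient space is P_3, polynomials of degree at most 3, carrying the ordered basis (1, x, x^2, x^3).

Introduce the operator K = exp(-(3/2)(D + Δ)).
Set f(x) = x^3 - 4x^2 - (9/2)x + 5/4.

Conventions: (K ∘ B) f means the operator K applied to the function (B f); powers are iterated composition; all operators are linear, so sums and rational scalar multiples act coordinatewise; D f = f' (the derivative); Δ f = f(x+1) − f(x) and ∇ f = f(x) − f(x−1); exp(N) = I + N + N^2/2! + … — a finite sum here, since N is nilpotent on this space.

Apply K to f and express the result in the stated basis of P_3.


the result is g(x) = x^3 - 13x^2 + 42x - 121/4

order-1 term: -9x^2 + (39/2)x + 18
order-2 term: 27x - 45/2
order-3 term: -27
the series for exp(-(3/2)(D + Δ)) f terminates at order 3
exp(-(3/2)(D + Δ)) f = x^3 - 13x^2 + 42x - 121/4


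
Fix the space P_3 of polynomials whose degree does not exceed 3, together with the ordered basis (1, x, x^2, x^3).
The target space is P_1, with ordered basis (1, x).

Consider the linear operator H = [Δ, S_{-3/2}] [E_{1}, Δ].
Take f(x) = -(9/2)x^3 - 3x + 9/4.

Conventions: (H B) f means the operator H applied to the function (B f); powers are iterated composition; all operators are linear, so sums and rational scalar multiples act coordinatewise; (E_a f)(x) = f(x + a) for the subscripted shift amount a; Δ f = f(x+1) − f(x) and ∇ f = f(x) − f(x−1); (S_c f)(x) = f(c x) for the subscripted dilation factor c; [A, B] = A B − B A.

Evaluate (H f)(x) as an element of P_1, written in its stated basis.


the result is g(x) = 0

Δ f = -(27/2)x^2 - (27/2)x - 15/2
E_{1} Δ f = -(27/2)x^2 - (81/2)x - 69/2
E_{1} f = -(9/2)x^3 - (27/2)x^2 - (33/2)x - 21/4
Δ E_{1} f = -(27/2)x^2 - (81/2)x - 69/2
[E_{1}, Δ] f = 0
S_{-3/2} [E_{1}, Δ] f = 0
Δ S_{-3/2} [E_{1}, Δ] f = 0
Δ [E_{1}, Δ] f = 0
S_{-3/2} Δ [E_{1}, Δ] f = 0
[Δ, S_{-3/2}] [E_{1}, Δ] f = 0


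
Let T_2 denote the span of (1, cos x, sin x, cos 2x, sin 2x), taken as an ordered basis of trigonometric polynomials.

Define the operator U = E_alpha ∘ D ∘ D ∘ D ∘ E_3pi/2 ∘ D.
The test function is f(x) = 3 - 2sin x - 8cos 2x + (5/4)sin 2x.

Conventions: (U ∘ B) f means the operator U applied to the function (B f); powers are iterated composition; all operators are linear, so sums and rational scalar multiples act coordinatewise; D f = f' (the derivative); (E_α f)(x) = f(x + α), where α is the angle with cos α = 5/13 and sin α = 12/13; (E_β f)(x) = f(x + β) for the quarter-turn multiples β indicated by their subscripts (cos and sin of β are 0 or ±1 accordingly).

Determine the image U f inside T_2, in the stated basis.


D f = -2cos x + (5/2)cos 2x + 16sin 2x
E_3pi/2 D f = -2sin x - (5/2)cos 2x - 16sin 2x
D E_3pi/2 D f = -2cos x - 32cos 2x + 5sin 2x
D (D ∘ E_3pi/2 ∘ D) f = 2sin x + 10cos 2x + 64sin 2x
D D (D ∘ E_3pi/2 ∘ D) f = 2cos x + 128cos 2x - 20sin 2x
E_alpha D D (D ∘ E_3pi/2 ∘ D) f = (10/13)cos x - (24/13)sin x - (17632/169)cos 2x - (12980/169)sin 2x

g(x) = (10/13)cos x - (24/13)sin x - (17632/169)cos 2x - (12980/169)sin 2x


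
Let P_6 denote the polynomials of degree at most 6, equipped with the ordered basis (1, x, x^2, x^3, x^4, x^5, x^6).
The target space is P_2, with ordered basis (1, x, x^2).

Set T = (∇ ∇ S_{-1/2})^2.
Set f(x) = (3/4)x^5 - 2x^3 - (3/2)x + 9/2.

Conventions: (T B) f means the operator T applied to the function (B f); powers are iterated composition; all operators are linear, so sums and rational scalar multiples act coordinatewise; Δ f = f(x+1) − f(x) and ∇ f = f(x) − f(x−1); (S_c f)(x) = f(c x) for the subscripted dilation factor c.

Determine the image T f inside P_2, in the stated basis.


g(x) = (45/128)x + 45/128

S_{-1/2} f = -(3/128)x^5 + (1/4)x^3 + (3/4)x + 9/2
∇ S_{-1/2} f = -(15/128)x^4 + (15/64)x^3 + (33/64)x^2 - (81/128)x + 125/128
∇ ∇ S_{-1/2} f = -(15/32)x^3 + (45/32)x^2 - (9/64)x - 51/64
S_{-1/2} (∇ ∇ S_{-1/2}) f = (15/256)x^3 + (45/128)x^2 + (9/128)x - 51/64
∇ S_{-1/2} (∇ ∇ S_{-1/2}) f = (45/256)x^2 + (135/256)x - 57/256
∇ ∇ S_{-1/2} (∇ ∇ S_{-1/2}) f = (45/128)x + 45/128


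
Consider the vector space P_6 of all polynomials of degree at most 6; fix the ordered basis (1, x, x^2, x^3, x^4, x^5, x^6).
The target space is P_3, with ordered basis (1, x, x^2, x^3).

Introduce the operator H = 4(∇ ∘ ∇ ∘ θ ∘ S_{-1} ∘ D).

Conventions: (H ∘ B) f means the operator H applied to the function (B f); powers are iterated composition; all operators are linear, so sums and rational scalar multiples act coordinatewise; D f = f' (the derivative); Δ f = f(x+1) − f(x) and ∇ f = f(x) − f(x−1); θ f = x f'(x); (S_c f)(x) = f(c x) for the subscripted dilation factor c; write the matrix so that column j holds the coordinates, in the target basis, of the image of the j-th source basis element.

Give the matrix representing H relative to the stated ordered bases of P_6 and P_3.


image of 1: 0
image of x: 0
image of x^2: 0
image of x^3: 48
image of x^4: -288x + 288
image of x^5: 960x^2 - 1920x + 1120
image of x^6: -2400x^3 + 7200x^2 - 8400x + 3600
each image's coordinates form column j of the matrix

the matrix is [[0, 0, 0, 48, 288, 1120, 3600]; [0, 0, 0, 0, -288, -1920, -8400]; [0, 0, 0, 0, 0, 960, 7200]; [0, 0, 0, 0, 0, 0, -2400]] (rows listed top to bottom)


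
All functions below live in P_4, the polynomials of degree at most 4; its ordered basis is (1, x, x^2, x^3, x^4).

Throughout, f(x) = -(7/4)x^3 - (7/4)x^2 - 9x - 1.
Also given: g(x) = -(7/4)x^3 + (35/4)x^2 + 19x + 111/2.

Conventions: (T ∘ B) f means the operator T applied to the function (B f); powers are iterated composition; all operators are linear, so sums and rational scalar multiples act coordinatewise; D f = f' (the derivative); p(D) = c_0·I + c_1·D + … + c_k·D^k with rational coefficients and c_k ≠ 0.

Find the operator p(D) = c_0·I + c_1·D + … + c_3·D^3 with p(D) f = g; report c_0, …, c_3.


p(D) = I − 2·D − 2·D^2 − 3·D^3, i.e. c_0 = 1, c_1 = -2, c_2 = -2, c_3 = -3

D^0 f = -(7/4)x^3 - (7/4)x^2 - 9x - 1
D^1 f = -(21/4)x^2 - (7/2)x - 9
D^2 f = -(21/2)x - 7/2
D^3 f = -21/2
matching coefficients of g against c_0 f + c_1 Df + … from the top degree down determines the c_i
solution: c_0 = 1, c_1 = -2, c_2 = -2, c_3 = -3


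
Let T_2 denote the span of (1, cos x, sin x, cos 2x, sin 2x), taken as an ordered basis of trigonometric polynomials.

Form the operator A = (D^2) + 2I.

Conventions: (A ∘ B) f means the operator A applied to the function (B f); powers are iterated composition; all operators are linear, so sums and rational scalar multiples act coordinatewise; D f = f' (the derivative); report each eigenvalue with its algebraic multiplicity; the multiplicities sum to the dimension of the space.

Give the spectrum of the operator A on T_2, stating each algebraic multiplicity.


λ = -2 (multiplicity 2), λ = 1 (multiplicity 2), λ = 2 (multiplicity 1)

image of 1: 2
image of cos x: cos x
image of sin x: sin x
image of cos 2x: -2cos 2x
image of sin 2x: -2sin 2x
the matrix is diagonal; its diagonal is (2, 1, 1, -2, -2)
for a triangular matrix the eigenvalues are the diagonal entries, with algebraic multiplicity their repetition count


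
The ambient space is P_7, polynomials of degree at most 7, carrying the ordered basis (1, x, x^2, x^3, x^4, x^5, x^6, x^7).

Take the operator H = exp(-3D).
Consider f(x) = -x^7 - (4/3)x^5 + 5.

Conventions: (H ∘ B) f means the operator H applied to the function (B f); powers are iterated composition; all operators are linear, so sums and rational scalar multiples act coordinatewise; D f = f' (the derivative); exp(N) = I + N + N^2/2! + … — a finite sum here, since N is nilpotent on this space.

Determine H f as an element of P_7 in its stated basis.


order-1 term: 21x^6 + 20x^4
order-2 term: -189x^5 - 120x^3
order-3 term: 945x^4 + 360x^2
order-4 term: -2835x^3 - 540x
order-5 term: 5103x^2 + 324
order-6 term: -5103x
order-7 term: 2187
the series for exp(-3D) f terminates at order 7
exp(-3D) f = -x^7 + 21x^6 - (571/3)x^5 + 965x^4 - 2955x^3 + 5463x^2 - 5643x + 2516

the result is g(x) = -x^7 + 21x^6 - (571/3)x^5 + 965x^4 - 2955x^3 + 5463x^2 - 5643x + 2516


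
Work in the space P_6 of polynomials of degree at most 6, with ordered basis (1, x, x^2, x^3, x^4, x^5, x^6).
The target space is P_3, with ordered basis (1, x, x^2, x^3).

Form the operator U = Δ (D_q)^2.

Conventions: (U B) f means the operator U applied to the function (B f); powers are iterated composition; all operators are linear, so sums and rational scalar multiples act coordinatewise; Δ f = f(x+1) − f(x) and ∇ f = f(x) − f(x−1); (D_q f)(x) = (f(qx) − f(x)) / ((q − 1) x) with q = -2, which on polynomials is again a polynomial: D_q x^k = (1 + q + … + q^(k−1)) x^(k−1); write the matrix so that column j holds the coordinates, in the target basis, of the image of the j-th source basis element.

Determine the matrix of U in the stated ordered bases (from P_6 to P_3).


the matrix is [[0, 0, 0, -3, -15, -55, -231]; [0, 0, 0, 0, -30, -165, -924]; [0, 0, 0, 0, 0, -165, -1386]; [0, 0, 0, 0, 0, 0, -924]] (rows listed top to bottom)

image of 1: 0
image of x: 0
image of x^2: 0
image of x^3: -3
image of x^4: -30x - 15
image of x^5: -165x^2 - 165x - 55
image of x^6: -924x^3 - 1386x^2 - 924x - 231
each image's coordinates form column j of the matrix


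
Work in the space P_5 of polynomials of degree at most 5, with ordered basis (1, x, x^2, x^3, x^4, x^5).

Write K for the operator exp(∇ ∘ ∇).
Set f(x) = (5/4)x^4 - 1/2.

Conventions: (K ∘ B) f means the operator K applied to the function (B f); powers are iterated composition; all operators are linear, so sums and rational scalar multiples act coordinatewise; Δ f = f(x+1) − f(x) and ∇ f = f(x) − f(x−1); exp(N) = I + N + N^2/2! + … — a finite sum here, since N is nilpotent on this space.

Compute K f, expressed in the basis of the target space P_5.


the result is g(x) = (5/4)x^4 + 15x^2 - 30x + 32

order-1 term: 15x^2 - 30x + 35/2
order-2 term: 15
the series for exp(∇ ∘ ∇) f terminates at order 2
exp(∇ ∘ ∇) f = (5/4)x^4 + 15x^2 - 30x + 32


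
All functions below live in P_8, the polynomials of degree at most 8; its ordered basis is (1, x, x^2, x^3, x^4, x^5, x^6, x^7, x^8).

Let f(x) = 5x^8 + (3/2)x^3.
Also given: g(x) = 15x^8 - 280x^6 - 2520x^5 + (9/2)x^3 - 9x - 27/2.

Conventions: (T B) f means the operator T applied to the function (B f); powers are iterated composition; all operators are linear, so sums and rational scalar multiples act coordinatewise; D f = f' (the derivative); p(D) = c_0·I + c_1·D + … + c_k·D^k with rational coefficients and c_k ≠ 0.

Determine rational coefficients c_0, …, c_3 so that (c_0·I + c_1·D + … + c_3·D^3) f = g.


c_0 = 3, c_1 = 0, c_2 = -1, c_3 = -3/2

D^0 f = 5x^8 + (3/2)x^3
D^1 f = 40x^7 + (9/2)x^2
D^2 f = 280x^6 + 9x
D^3 f = 1680x^5 + 9
matching coefficients of g against c_0 f + c_1 Df + … from the top degree down determines the c_i
solution: c_0 = 3, c_1 = 0, c_2 = -1, c_3 = -3/2


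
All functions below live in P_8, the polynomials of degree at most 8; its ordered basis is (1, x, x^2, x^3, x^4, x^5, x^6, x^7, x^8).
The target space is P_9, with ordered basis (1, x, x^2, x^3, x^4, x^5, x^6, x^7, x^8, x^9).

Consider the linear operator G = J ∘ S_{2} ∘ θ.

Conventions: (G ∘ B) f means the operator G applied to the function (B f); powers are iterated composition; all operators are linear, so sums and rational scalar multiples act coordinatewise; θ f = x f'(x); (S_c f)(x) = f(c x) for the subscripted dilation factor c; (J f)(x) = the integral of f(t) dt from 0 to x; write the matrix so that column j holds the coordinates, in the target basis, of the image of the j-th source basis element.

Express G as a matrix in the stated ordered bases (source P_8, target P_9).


the matrix is [[0, 0, 0, 0, 0, 0, 0, 0, 0]; [0, 0, 0, 0, 0, 0, 0, 0, 0]; [0, 1, 0, 0, 0, 0, 0, 0, 0]; [0, 0, 8/3, 0, 0, 0, 0, 0, 0]; [0, 0, 0, 6, 0, 0, 0, 0, 0]; [0, 0, 0, 0, 64/5, 0, 0, 0, 0]; [0, 0, 0, 0, 0, 80/3, 0, 0, 0]; [0, 0, 0, 0, 0, 0, 384/7, 0, 0]; [0, 0, 0, 0, 0, 0, 0, 112, 0]; [0, 0, 0, 0, 0, 0, 0, 0, 2048/9]] (rows listed top to bottom)

image of 1: 0
image of x: x^2
image of x^2: (8/3)x^3
image of x^3: 6x^4
image of x^4: (64/5)x^5
image of x^5: (80/3)x^6
image of x^6: (384/7)x^7
image of x^7: 112x^8
image of x^8: (2048/9)x^9
each image's coordinates form column j of the matrix


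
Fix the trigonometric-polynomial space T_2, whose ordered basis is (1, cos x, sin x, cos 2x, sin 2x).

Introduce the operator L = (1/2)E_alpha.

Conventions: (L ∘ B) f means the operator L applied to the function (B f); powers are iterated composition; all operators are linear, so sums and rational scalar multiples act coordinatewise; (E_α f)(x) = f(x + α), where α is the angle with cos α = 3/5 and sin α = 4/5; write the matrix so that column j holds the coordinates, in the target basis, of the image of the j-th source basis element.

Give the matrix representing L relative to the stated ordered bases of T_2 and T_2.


the matrix is [[1/2, 0, 0, 0, 0]; [0, 3/10, 2/5, 0, 0]; [0, -2/5, 3/10, 0, 0]; [0, 0, 0, -7/50, 12/25]; [0, 0, 0, -12/25, -7/50]] (rows listed top to bottom)

image of 1: 1/2
image of cos x: (3/10)cos x - (2/5)sin x
image of sin x: (2/5)cos x + (3/10)sin x
image of cos 2x: -(7/50)cos 2x - (12/25)sin 2x
image of sin 2x: (12/25)cos 2x - (7/50)sin 2x
each image's coordinates form column j of the matrix


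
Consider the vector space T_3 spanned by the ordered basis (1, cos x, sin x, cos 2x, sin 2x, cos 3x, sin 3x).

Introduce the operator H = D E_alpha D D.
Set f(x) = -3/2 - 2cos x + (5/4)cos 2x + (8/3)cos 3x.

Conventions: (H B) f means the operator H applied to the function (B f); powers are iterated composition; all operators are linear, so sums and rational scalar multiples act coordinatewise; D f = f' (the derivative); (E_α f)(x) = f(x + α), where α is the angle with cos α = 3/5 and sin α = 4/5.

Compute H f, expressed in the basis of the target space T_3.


the result is g(x) = -(8/5)cos x - (6/5)sin x + (48/5)cos 2x - (14/5)sin 2x + (3168/125)cos 3x - (8424/125)sin 3x

D f = 2sin x - (5/2)sin 2x - 8sin 3x
D D f = 2cos x - 5cos 2x - 24cos 3x
E_alpha (D D) f = (6/5)cos x - (8/5)sin x + (7/5)cos 2x + (24/5)sin 2x + (2808/125)cos 3x + (1056/125)sin 3x
D E_alpha (D D) f = -(8/5)cos x - (6/5)sin x + (48/5)cos 2x - (14/5)sin 2x + (3168/125)cos 3x - (8424/125)sin 3x


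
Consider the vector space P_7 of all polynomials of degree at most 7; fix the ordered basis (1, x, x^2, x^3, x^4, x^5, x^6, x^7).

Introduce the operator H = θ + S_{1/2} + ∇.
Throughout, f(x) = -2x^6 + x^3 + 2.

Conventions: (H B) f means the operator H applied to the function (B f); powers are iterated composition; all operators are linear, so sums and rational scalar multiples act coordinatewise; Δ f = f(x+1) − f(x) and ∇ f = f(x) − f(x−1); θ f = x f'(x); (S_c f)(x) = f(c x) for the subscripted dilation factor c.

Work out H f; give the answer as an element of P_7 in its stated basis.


g(x) = -(385/32)x^6 - 12x^5 + 30x^4 - (295/8)x^3 + 33x^2 - 15x + 5

θ f = -12x^6 + 3x^3
S_{1/2} f = -(1/32)x^6 + (1/8)x^3 + 2
∇ f = -12x^5 + 30x^4 - 40x^3 + 33x^2 - 15x + 3
(θ + S_{1/2} + ∇) f = -(385/32)x^6 - 12x^5 + 30x^4 - (295/8)x^3 + 33x^2 - 15x + 5


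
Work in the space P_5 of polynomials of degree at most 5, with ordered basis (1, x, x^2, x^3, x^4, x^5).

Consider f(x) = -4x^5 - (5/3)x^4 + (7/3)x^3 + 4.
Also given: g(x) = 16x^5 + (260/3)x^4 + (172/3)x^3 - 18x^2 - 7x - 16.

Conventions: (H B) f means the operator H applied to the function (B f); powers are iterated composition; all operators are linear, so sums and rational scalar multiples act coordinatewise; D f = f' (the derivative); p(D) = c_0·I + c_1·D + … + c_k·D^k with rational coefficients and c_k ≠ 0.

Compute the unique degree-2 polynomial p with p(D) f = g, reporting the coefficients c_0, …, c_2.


p(D) = -4·I − 4·D − (1/2)·D^2, i.e. c_0 = -4, c_1 = -4, c_2 = -1/2

D^0 f = -4x^5 - (5/3)x^4 + (7/3)x^3 + 4
D^1 f = -20x^4 - (20/3)x^3 + 7x^2
D^2 f = -80x^3 - 20x^2 + 14x
matching coefficients of g against c_0 f + c_1 Df + … from the top degree down determines the c_i
solution: c_0 = -4, c_1 = -4, c_2 = -1/2


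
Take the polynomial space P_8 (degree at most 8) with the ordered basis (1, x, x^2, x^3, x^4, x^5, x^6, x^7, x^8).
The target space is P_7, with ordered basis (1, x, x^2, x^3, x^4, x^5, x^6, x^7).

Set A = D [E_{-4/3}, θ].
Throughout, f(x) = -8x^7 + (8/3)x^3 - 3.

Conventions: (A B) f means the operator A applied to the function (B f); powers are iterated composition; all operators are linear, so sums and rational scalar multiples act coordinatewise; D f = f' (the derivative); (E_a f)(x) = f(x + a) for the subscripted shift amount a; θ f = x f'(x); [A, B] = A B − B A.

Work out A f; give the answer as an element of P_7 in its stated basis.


θ f = -56x^7 + 8x^3
E_{-4/3} θ f = -56x^7 + (1568/3)x^6 - (6272/3)x^5 + (125440/27)x^4 - (501112/81)x^3 + (398816/81)x^2 - (1574528/729)x + 876032/2187
E_{-4/3} f = -8x^7 + (224/3)x^6 - (896/3)x^5 + (17920/27)x^4 - (71464/81)x^3 + (56480/81)x^2 - (219008/729)x + 110687/2187
θ E_{-4/3} f = -56x^7 + 448x^6 - (4480/3)x^5 + (71680/27)x^4 - (71464/27)x^3 + (112960/81)x^2 - (219008/729)x
[E_{-4/3}, θ] f = (224/3)x^6 - (1792/3)x^5 + (17920/9)x^4 - (286720/81)x^3 + (285856/81)x^2 - (451840/243)x + 876032/2187
D [E_{-4/3}, θ] f = 448x^5 - (8960/3)x^4 + (71680/9)x^3 - (286720/27)x^2 + (571712/81)x - 451840/243

g(x) = 448x^5 - (8960/3)x^4 + (71680/9)x^3 - (286720/27)x^2 + (571712/81)x - 451840/243


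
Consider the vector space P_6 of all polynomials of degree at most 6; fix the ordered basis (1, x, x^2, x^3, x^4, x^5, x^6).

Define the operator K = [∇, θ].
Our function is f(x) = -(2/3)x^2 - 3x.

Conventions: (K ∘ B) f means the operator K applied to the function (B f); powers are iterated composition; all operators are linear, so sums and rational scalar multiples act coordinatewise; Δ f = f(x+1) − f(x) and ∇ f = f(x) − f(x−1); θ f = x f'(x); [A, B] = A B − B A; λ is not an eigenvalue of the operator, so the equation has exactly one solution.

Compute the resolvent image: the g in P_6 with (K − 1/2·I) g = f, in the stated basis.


the result is g(x) = (4/3)x^2 + (34/3)x + 52/3

write g with unknown coordinates in the stated basis and equate coefficients in (K − 1/2·I) g = f
solving from the highest basis element down gives g = (4/3)x^2 + (34/3)x + 52/3
check: K g = (8/3)x + 26/3
so K g − 1/2·g = -(2/3)x^2 - 3x = f ✓


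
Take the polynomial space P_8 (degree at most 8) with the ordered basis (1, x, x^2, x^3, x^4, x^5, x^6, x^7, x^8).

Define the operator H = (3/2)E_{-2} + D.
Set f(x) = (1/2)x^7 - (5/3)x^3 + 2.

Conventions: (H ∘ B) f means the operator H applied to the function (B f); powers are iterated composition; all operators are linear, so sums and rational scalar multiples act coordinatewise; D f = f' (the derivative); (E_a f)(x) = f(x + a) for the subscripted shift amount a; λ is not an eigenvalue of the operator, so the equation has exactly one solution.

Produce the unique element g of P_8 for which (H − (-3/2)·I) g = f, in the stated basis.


write g with unknown coordinates in the stated basis and equate coefficients in (H − (-3/2)·I) g = f
solving from the highest basis element down gives g = (1/6)x^7 + (7/9)x^6 - (35/9)x^5 - (350/27)x^4 + (4715/81)x^3 + (6406/81)x^2 - (62774/243)x - 50758/729
check: H g = (1/4)x^7 - (7/6)x^6 + (35/6)x^5 + (175/9)x^4 - (4805/54)x^3 - (3203/27)x^2 + (31387/81)x + 25865/243
so H g − (-3/2)·g = (1/2)x^7 - (5/3)x^3 + 2 = f ✓

g(x) = (1/6)x^7 + (7/9)x^6 - (35/9)x^5 - (350/27)x^4 + (4715/81)x^3 + (6406/81)x^2 - (62774/243)x - 50758/729


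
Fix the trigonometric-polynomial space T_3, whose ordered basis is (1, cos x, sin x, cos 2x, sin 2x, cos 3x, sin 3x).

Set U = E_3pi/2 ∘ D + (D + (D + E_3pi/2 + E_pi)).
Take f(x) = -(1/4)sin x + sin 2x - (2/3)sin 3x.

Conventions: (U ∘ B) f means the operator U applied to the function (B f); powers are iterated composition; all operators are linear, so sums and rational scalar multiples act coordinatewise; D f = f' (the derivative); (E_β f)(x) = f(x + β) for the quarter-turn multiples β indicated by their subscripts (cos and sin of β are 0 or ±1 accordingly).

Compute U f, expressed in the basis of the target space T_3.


the image equals g(x) = -(1/4)cos x + 2cos 2x - (14/3)cos 3x + (8/3)sin 3x

D f = -(1/4)cos x + 2cos 2x - 2cos 3x
E_3pi/2 D f = -(1/4)sin x - 2cos 2x + 2sin 3x
D f = -(1/4)cos x + 2cos 2x - 2cos 3x
D f = -(1/4)cos x + 2cos 2x - 2cos 3x
E_3pi/2 f = (1/4)cos x - sin 2x - (2/3)cos 3x
E_pi f = (1/4)sin x + sin 2x + (2/3)sin 3x
(D + E_3pi/2 + E_pi) f = (1/4)sin x + 2cos 2x - (8/3)cos 3x + (2/3)sin 3x
(D + (D + E_3pi/2 + E_pi)) f = -(1/4)cos x + (1/4)sin x + 4cos 2x - (14/3)cos 3x + (2/3)sin 3x
(E_3pi/2 ∘ D + (D + (D + E_3pi/2 + E_pi))) f = -(1/4)cos x + 2cos 2x - (14/3)cos 3x + (8/3)sin 3x


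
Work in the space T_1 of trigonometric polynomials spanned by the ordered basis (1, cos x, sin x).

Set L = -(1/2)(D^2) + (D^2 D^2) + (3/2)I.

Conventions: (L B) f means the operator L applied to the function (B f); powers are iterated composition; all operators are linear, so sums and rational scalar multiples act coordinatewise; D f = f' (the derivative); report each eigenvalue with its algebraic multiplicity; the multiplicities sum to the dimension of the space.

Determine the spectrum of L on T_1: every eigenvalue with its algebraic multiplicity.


λ = 3/2 (multiplicity 1), λ = 3 (multiplicity 2)

image of 1: 3/2
image of cos x: 3cos x
image of sin x: 3sin x
the matrix is diagonal; its diagonal is (3/2, 3, 3)
for a triangular matrix the eigenvalues are the diagonal entries, with algebraic multiplicity their repetition count


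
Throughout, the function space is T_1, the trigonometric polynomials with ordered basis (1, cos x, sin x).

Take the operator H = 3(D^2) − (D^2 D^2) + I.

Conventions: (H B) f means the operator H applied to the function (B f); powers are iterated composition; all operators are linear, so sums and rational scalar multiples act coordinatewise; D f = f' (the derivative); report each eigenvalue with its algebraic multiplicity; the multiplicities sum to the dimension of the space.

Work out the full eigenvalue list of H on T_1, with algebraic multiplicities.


λ = -3 (multiplicity 2), λ = 1 (multiplicity 1)

image of 1: 1
image of cos x: -3cos x
image of sin x: -3sin x
the matrix is diagonal; its diagonal is (1, -3, -3)
for a triangular matrix the eigenvalues are the diagonal entries, with algebraic multiplicity their repetition count


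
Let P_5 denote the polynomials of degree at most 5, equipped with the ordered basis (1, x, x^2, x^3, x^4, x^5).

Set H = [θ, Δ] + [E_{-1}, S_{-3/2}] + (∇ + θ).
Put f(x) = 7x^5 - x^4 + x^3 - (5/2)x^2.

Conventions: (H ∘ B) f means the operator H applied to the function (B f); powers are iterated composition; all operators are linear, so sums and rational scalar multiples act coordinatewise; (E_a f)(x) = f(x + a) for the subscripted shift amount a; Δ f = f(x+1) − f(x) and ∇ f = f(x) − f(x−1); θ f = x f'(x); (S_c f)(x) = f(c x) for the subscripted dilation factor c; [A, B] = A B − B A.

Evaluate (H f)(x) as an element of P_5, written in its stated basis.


Δ f = 35x^4 + 66x^3 + 67x^2 + 29x + 9/2
θ Δ f = 140x^4 + 198x^3 + 134x^2 + 29x
θ f = 35x^5 - 4x^4 + 3x^3 - 5x^2
Δ θ f = 175x^4 + 334x^3 + 335x^2 + 158x + 29
[θ, Δ] f = -35x^4 - 136x^3 - 201x^2 - 129x - 29
S_{-3/2} f = -(1701/32)x^5 - (81/16)x^4 - (27/8)x^3 - (45/8)x^2
E_{-1} S_{-3/2} f = -(1701/32)x^5 + (8343/32)x^4 - (8235/16)x^3 + (8091/16)x^2 - (7821/32)x + 1467/32
E_{-1} f = 7x^5 - 36x^4 + 75x^3 - (163/2)x^2 + 47x - 23/2
S_{-3/2} E_{-1} f = -(1701/32)x^5 - (729/4)x^4 - (2025/8)x^3 - (1467/8)x^2 - (141/2)x - 23/2
[E_{-1}, S_{-3/2}] f = (14175/32)x^4 - (4185/16)x^3 + (11025/16)x^2 - (5565/32)x + 1835/32
∇ f = 35x^4 - 74x^3 + 79x^2 - 47x + 23/2
θ f = 35x^5 - 4x^4 + 3x^3 - 5x^2
(∇ + θ) f = 35x^5 + 31x^4 - 71x^3 + 74x^2 - 47x + 23/2
([θ, Δ] + [E_{-1}, S_{-3/2}] + (∇ + θ)) f = 35x^5 + (14047/32)x^4 - (7497/16)x^3 + (8993/16)x^2 - (11197/32)x + 1275/32

g(x) = 35x^5 + (14047/32)x^4 - (7497/16)x^3 + (8993/16)x^2 - (11197/32)x + 1275/32


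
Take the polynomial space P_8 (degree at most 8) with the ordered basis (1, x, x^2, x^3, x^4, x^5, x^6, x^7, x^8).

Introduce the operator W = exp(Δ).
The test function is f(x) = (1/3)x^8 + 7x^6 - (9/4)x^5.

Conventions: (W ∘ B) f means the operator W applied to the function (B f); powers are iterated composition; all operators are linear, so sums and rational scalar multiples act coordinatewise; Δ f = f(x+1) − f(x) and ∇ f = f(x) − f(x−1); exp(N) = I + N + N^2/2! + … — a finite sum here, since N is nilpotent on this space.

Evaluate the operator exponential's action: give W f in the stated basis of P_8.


order-1 term: (8/3)x^7 + (28/3)x^6 + (182/3)x^5 + (1405/12)x^4 + (817/6)x^3 + (551/6)x^2 + (401/12)x + 61/12
order-2 term: (28/3)x^6 + 56x^5 + (805/3)x^4 + (1355/2)x^3 + (5741/6)x^2 + (2877/4)x + 2707/12
order-3 term: (56/3)x^5 + 140x^4 + (1820/3)x^3 + (2895/2)x^2 + (10711/6)x + 3583/4
order-4 term: (70/3)x^4 + (560/3)x^3 + (2135/3)x^2 + (16105/12)x + 1999/2
order-5 term: (56/3)x^3 + 140x^2 + (1246/3)x + 1811/4
order-6 term: (28/3)x^2 + 56x + 287/3
order-7 term: (8/3)x + 28/3
order-8 term: 1/3
the series for exp(Δ) f terminates at order 8
exp(Δ) f = (1/3)x^8 + (8/3)x^7 + (77/3)x^6 + (1597/12)x^5 + (2195/4)x^4 + (4877/3)x^3 + (20143/6)x^2 + (52247/12)x + 2684

the image equals g(x) = (1/3)x^8 + (8/3)x^7 + (77/3)x^6 + (1597/12)x^5 + (2195/4)x^4 + (4877/3)x^3 + (20143/6)x^2 + (52247/12)x + 2684


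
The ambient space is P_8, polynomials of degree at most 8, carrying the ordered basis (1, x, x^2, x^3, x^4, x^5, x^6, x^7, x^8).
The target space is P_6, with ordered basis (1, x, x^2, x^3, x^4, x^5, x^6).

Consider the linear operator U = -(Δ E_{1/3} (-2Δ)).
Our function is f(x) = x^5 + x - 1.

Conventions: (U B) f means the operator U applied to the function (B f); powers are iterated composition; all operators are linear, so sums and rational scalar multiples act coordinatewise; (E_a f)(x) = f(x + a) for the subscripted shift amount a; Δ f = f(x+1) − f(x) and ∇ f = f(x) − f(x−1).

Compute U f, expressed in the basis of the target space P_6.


Δ f = 5x^4 + 10x^3 + 10x^2 + 5x + 2
(-2Δ) f = -10x^4 - 20x^3 - 20x^2 - 10x - 4
E_{1/3} (-2Δ) f = -10x^4 - (100/3)x^3 - (140/3)x^2 - (850/27)x - 844/81
Δ E_{1/3} (-2Δ) f = -40x^3 - 160x^2 - (700/3)x - 3280/27
(-(Δ E_{1/3} (-2Δ))) f = 40x^3 + 160x^2 + (700/3)x + 3280/27

g(x) = 40x^3 + 160x^2 + (700/3)x + 3280/27
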